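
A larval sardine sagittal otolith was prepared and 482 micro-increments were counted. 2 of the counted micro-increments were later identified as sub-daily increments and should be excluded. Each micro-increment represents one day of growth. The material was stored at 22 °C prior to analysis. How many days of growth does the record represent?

True micro-increment count = 482 − 2 = 480.
At one micro-increment per day, that is 480 days.

480 days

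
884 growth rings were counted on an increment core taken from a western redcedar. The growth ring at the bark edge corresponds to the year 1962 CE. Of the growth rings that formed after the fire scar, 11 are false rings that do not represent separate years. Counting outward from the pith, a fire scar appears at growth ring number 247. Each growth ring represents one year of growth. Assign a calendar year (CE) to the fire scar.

884 − 247 = 637 growth rings lie beyond the fire scar toward the bark edge.
637 − 11 false = 626 true growth rings after the fire scar.
1962 − 626 = 1336 CE.

1336 CE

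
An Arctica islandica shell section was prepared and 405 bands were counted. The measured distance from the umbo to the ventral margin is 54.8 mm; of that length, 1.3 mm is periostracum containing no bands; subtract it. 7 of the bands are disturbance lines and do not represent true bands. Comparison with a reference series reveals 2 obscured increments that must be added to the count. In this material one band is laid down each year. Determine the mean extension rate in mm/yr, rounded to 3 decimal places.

0.134 mm/yr

Correcting the raw count gives 405 − 7 + 2 = 400 true bands.
Removing the 1.3 mm offcut leaves 54.8 − 1.3 = 53.5 mm.
53.5 mm over 400 years gives 53.5 / 400 ≈ 0.134 mm/yr.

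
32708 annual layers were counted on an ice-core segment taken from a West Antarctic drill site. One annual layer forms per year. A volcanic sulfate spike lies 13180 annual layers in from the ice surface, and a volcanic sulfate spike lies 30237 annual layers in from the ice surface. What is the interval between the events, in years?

17057 years

Separation: 30237 − 13180 = 17057 annual layers.
One annual layer per year makes the interval 17057 years.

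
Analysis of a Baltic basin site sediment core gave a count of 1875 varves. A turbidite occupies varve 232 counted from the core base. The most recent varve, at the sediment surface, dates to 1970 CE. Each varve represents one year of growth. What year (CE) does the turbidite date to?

327 CE

Between varve 232 and the sediment surface there are 1875 − 232 = 1643 varves.
1970 − 1643 = 327 CE.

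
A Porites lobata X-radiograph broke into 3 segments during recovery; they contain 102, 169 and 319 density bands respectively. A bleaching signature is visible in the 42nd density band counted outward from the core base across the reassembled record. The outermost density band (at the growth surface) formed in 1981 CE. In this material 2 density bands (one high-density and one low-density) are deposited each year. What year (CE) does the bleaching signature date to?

Total density bands = 102 + 169 + 319 = 590.
The bleaching signature sits at density band 42 from the core base, so 590 − 42 = 548 density bands formed after it.
548 density bands at 2 per year is 548 / 2 = 274 years.
Counting back 274 years from 1981 CE places the bleaching signature in 1981 − 274 = 1707 CE.

1707 CE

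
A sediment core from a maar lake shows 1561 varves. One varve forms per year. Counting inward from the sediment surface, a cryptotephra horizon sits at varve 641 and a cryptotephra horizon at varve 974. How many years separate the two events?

Separation: 974 − 641 = 333 varves.
That is 333 years at one varve per year.

333 years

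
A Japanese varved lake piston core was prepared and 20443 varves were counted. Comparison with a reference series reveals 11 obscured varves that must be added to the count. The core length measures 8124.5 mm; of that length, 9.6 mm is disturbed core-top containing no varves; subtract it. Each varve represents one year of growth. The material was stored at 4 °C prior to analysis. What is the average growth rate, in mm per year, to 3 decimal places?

Adjusted count: 20443 + 11 = 20454 varves.
Removing the 9.6 mm offcut leaves 8124.5 − 9.6 = 8114.9 mm.
Extension rate ≈ 8114.9 / 20454 = 0.397 mm per year.

0.397 mm per year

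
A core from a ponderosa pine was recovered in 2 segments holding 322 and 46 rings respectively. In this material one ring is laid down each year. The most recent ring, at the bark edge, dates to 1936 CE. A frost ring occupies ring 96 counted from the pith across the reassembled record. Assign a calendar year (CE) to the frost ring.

1664 CE

Total rings = 322 + 46 = 368.
368 − 96 = 272 rings lie beyond the frost ring toward the bark edge.
1936 − 272 = 1664 CE.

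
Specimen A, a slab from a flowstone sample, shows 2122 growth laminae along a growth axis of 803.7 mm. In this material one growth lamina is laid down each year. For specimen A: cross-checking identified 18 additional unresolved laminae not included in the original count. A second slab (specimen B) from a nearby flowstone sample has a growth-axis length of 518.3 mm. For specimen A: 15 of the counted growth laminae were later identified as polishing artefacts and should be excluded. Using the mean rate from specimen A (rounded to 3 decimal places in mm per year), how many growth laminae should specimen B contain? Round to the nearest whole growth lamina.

Specimen A: correcting the raw count gives 2122 − 15 + 18 = 2125 true growth laminae.
A: Mean rate = 803.7 mm / 2125 years ≈ 0.378 mm/year.
For B, 518.3 / 0.378 = 1371.16 years ≈ 1371 growth laminae.

1371 growth laminae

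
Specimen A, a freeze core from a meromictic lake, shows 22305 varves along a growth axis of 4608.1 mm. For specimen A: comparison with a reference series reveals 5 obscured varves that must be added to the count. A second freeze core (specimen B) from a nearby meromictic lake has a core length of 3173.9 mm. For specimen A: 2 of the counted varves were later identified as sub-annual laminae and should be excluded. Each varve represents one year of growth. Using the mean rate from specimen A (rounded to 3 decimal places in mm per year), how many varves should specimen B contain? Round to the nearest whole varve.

Specimen A: adjusted count: 22305 − 2 + 5 = 22308 varves.
A: Mean rate = 4608.1 mm / 22308 years ≈ 0.207 mm/yr.
For B, 3173.9 / 0.207 = 15332.85 years ≈ 15333 varves.

15333 varves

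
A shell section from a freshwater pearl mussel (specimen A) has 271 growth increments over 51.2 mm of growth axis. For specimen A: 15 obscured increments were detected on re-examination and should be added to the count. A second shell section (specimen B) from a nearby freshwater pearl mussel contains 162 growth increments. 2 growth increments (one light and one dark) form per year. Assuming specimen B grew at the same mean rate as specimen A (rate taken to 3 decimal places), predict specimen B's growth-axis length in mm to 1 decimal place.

29.0 mm

Specimen A: correcting the raw count gives 271 + 15 = 286 true growth increments.
Specimen A: 286 growth increments at 2 per year is 286 / 2 = 143 years.
A: Mean rate = 51.2 mm / 143 years ≈ 0.358 mm per year.
Specimen B: with 2 growth increments per year, 162 / 2 = 81 years. B's length ≈ 0.358 × 81 = 29.0 mm.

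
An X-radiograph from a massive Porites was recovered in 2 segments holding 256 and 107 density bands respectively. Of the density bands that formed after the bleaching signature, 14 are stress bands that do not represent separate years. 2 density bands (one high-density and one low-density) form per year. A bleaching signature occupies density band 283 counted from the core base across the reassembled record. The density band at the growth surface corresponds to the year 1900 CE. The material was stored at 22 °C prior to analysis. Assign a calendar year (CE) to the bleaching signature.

Total density bands = 256 + 107 = 363.
The bleaching signature sits at density band 283 from the core base, so 363 − 283 = 80 density bands formed after it.
Removing the 14 false density bands leaves 80 − 14 = 66 true density bands beyond the bleaching signature.
66 density bands at 2 per year is 66 / 2 = 33 years.
The density band at the growth surface is 1900 CE, so the bleaching signature dates to 1900 − 33 = 1867 CE.

1867 CE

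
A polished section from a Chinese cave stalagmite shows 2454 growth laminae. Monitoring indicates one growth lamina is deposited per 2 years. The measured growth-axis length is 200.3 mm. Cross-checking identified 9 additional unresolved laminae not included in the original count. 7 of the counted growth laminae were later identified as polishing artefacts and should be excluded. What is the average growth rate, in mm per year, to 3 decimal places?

0.041 mm per year

Adjusted count: 2454 − 7 + 9 = 2456 growth laminae.
2456 growth laminae at 2 years each span 2456 × 2 = 4912 years.
Mean rate = 200.3 mm / 4912 years ≈ 0.041 mm per year.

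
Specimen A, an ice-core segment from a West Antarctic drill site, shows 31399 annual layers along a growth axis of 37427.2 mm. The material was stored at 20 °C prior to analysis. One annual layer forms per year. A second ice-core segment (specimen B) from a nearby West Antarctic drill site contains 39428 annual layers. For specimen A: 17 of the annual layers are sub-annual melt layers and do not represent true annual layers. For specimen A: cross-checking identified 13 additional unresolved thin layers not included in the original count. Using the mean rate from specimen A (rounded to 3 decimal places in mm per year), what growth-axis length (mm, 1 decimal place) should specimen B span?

46998.2 mm

Specimen A: true annual layer count = 31399 − 17 + 13 = 31395.
A: 37427.2 mm over 31395 years gives 37427.2 / 31395 ≈ 1.192 mm/year.
Length of B = 1.192 × 39428 = 46998.2 mm.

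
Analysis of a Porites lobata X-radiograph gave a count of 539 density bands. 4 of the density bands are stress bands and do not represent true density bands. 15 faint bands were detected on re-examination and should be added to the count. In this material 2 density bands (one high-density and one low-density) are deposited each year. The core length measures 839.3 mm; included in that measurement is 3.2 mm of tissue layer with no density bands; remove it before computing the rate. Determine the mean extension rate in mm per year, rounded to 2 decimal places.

3.04 mm per year

True density band count = 539 − 4 + 15 = 550.
With 2 density bands per year, 550 / 2 = 275 years.
Removing the 3.2 mm offcut leaves 839.3 − 3.2 = 836.1 mm.
836.1 mm over 275 years gives 836.1 / 275 ≈ 3.04 mm per year.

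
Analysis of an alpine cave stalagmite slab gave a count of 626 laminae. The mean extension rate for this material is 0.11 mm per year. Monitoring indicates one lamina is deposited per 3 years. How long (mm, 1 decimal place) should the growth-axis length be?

206.6 mm

626 laminae at 3 years each span 626 × 3 = 1878 years.
Length ≈ 0.11 × 1878 = 206.6 mm.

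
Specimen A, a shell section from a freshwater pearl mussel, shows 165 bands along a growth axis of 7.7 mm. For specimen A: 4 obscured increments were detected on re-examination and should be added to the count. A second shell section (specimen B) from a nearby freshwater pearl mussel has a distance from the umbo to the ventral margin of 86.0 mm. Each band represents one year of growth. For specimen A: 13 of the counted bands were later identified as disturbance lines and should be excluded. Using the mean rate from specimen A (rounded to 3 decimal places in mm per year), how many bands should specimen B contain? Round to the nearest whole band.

1755 bands

Specimen A: after corrections the count is 165 − 13 + 4 = 156 bands.
A: 7.7 mm over 156 years gives 7.7 / 156 ≈ 0.049 mm/yr.
B spans 86.0 / 0.049 = 1755.10 years ≈ 1755 bands.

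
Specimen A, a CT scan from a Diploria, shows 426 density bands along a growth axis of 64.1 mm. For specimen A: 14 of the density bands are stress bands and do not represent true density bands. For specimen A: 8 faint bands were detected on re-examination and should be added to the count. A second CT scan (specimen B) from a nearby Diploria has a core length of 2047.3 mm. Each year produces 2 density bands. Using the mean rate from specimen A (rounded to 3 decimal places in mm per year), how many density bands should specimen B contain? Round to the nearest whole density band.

Specimen A: correcting the raw count gives 426 − 14 + 8 = 420 true density bands.
Specimen A: 420 density bands at 2 per year is 420 / 2 = 210 years.
A: Mean rate = 64.1 mm / 210 years ≈ 0.305 mm/yr.
B spans 2047.3 / 0.305 = 6712.46 years; at 2 density bands per year that is 6712.46 × 2 ≈ 13425 density bands.

13425 density bands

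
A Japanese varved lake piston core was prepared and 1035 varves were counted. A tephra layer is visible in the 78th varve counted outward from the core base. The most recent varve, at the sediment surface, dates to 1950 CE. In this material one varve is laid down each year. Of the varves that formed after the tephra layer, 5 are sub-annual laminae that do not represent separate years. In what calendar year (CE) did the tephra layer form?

The tephra layer sits at varve 78 from the core base, so 1035 − 78 = 957 varves formed after it.
Excluding 5 false varves: 957 − 5 = 952.
Counting back 952 years from 1950 CE places the tephra layer in 1950 − 952 = 998 CE.

998 CE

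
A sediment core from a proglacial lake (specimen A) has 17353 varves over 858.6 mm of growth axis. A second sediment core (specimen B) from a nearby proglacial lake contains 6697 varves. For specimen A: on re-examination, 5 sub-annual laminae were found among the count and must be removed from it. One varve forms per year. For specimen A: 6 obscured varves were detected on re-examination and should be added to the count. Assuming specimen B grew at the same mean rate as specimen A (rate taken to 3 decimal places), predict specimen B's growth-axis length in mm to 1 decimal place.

328.2 mm

Specimen A: true varve count = 17353 − 5 + 6 = 17354.
A: Extension rate ≈ 858.6 / 17354 = 0.049 mm/year.
For B, 0.049 mm/year × 6697 years = 328.2 mm.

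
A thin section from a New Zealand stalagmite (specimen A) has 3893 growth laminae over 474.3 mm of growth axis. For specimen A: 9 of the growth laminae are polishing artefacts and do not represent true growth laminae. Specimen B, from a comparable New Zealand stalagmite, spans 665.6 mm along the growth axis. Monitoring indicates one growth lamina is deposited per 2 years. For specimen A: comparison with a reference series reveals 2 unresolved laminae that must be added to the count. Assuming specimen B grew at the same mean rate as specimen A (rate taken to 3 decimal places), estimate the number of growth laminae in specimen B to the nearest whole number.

Specimen A: correcting the raw count gives 3893 − 9 + 2 = 3886 true growth laminae.
Specimen A: at 2 years per growth lamina, 3886 × 2 = 7772 years.
A: Extension rate ≈ 474.3 / 7772 = 0.061 mm/yr.
For B, 665.6 / 0.061 = 10911.48 years; at 2 years per growth lamina that is 10911.48 / 2 ≈ 5456 growth laminae.

5456 growth laminae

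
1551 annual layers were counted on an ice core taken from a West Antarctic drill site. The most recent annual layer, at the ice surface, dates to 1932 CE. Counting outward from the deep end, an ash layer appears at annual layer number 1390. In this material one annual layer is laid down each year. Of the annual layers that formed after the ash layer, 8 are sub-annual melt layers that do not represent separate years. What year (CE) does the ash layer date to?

Between annual layer 1390 and the ice surface there are 1551 − 1390 = 161 annual layers.
Excluding 8 false annual layers: 161 − 8 = 153.
Counting back 153 years from 1932 CE places the ash layer in 1932 − 153 = 1779 CE.

1779 CE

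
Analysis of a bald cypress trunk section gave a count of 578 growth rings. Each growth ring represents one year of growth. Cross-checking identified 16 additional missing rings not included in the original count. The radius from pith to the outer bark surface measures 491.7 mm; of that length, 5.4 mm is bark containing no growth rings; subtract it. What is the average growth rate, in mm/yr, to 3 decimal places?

Adjusted count: 578 + 16 = 594 growth rings.
Removing the 5.4 mm offcut leaves 491.7 − 5.4 = 486.3 mm.
Mean rate = 486.3 mm / 594 years ≈ 0.819 mm/yr.

0.819 mm/yr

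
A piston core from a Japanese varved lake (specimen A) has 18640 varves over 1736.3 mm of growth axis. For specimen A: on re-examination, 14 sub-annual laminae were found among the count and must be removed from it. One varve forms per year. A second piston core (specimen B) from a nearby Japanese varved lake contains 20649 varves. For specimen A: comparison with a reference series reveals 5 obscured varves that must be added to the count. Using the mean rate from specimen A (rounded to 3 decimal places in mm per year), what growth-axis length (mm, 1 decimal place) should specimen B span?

1920.4 mm

Specimen A: adjusted count: 18640 − 14 + 5 = 18631 varves.
A: 1736.3 mm over 18631 years gives 1736.3 / 18631 ≈ 0.093 mm/year.
Length of B = 0.093 × 20649 = 1920.4 mm.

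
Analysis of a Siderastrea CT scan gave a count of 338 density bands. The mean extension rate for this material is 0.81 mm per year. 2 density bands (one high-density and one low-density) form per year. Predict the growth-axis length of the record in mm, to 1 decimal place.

With 2 density bands per year, 338 / 2 = 169 years.
169 years at 0.81 mm/year gives 0.81 × 169 = 136.9 mm.

136.9 mm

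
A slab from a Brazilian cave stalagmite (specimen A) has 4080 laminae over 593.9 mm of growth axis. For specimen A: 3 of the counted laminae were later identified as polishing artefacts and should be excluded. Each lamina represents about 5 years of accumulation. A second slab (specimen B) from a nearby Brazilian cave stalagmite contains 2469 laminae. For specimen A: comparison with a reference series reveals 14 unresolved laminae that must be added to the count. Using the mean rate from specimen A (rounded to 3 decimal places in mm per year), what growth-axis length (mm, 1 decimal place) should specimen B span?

358.0 mm

Specimen A: after corrections the count is 4080 − 3 + 14 = 4091 laminae.
Specimen A: 4091 laminae at 5 years each span 4091 × 5 = 20455 years.
A: 593.9 mm over 20455 years gives 593.9 / 20455 ≈ 0.029 mm/year.
Specimen B: multiplying by 5 years per lamina: 2469 × 5 = 12345 years. Length of B = 0.029 × 12345 = 358.0 mm.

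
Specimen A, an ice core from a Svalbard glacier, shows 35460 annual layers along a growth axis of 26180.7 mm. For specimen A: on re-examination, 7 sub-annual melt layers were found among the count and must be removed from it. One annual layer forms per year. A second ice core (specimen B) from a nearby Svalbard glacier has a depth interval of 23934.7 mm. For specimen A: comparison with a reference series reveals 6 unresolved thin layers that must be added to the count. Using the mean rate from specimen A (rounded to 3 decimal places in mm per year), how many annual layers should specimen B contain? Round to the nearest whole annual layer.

Specimen A: true annual layer count = 35460 − 7 + 6 = 35459.
A: Extension rate ≈ 26180.7 / 35459 = 0.738 mm/yr.
For B, 23934.7 / 0.738 = 32431.84 years ≈ 32432 annual layers.

32432 annual layers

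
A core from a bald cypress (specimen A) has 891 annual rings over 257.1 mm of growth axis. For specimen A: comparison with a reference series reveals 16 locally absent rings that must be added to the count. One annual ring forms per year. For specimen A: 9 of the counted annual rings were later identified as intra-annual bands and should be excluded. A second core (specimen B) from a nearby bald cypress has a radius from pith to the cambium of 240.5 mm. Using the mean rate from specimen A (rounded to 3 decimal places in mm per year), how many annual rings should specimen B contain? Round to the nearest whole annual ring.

Specimen A: adjusted count: 891 − 9 + 16 = 898 annual rings.
A: Mean rate = 257.1 mm / 898 years ≈ 0.286 mm/yr.
For B, 240.5 / 0.286 = 840.91 years ≈ 841 annual rings.

841 annual rings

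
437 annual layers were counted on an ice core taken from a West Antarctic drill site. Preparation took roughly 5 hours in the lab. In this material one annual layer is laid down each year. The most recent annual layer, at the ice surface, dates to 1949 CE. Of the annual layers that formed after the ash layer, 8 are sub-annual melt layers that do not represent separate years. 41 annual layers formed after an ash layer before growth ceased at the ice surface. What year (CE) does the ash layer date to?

1916 CE

41 annual layers post-date the ash layer.
Excluding 8 false annual layers: 41 − 8 = 33.
Counting back 33 years from 1949 CE places the ash layer in 1949 − 33 = 1916 CE.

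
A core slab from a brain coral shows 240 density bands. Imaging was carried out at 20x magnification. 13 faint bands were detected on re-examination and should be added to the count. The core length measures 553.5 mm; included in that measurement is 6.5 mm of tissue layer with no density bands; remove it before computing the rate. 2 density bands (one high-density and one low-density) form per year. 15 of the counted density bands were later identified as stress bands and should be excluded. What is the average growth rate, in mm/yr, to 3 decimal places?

4.597 mm/yr

Correcting the raw count gives 240 − 15 + 13 = 238 true density bands.
Dividing by 2 density bands per year: 238 / 2 = 119 years.
Removing the 6.5 mm offcut leaves 553.5 − 6.5 = 547.0 mm.
547.0 mm over 119 years gives 547.0 / 119 ≈ 4.597 mm/yr.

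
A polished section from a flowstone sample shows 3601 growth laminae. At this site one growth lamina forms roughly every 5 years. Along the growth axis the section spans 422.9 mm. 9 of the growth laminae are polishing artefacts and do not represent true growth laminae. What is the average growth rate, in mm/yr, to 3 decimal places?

0.024 mm/yr

Adjusted count: 3601 − 9 = 3592 growth laminae.
Multiplying by 5 years per growth lamina: 3592 × 5 = 17960 years.
Extension rate ≈ 422.9 / 17960 = 0.024 mm/yr.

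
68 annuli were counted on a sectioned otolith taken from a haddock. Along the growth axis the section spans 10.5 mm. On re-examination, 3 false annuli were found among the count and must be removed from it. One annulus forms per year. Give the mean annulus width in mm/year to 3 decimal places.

0.162 mm/year

Adjusted count: 68 − 3 = 65 annuli.
Extension rate ≈ 10.5 / 65 = 0.162 mm/year.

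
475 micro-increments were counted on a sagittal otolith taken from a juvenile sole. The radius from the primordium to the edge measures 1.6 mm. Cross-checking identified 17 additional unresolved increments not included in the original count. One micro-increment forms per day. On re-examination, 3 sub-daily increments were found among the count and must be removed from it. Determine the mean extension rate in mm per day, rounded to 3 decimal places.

True micro-increment count = 475 − 3 + 17 = 489.
1.6 mm over 489 days gives 1.6 / 489 ≈ 0.003 mm per day.

0.003 mm per day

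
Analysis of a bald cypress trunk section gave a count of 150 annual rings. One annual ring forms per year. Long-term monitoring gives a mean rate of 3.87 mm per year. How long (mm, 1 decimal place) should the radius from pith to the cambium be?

150 years of growth are recorded.
150 years at 3.87 mm/year gives 3.87 × 150 = 580.5 mm.

580.5 mm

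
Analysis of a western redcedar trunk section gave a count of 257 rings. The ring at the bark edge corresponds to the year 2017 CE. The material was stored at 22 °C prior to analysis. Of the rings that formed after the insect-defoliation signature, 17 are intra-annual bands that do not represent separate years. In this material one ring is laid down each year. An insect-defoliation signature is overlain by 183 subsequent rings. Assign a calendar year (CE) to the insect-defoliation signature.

1851 CE

183 rings formed after the insect-defoliation signature.
Excluding 17 false rings: 183 − 17 = 166.
2017 − 166 = 1851 CE.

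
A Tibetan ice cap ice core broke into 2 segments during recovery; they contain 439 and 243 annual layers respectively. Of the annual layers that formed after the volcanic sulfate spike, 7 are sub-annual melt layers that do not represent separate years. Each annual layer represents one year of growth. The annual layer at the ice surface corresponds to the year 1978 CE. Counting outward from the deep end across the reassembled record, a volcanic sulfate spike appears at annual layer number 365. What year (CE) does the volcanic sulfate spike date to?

1668 CE

Total annual layers = 439 + 243 = 682.
The volcanic sulfate spike sits at annual layer 365 from the deep end, so 682 − 365 = 317 annual layers formed after it.
Excluding 7 false annual layers: 317 − 7 = 310.
Counting back 310 years from 1978 CE places the volcanic sulfate spike in 1978 − 310 = 1668 CE.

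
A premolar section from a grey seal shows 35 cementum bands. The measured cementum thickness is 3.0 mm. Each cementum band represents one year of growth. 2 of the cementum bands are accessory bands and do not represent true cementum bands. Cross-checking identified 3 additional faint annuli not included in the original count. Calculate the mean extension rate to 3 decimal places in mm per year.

0.083 mm per year

Adjusted count: 35 − 2 + 3 = 36 cementum bands.
3.0 mm over 36 years gives 3.0 / 36 ≈ 0.083 mm per year.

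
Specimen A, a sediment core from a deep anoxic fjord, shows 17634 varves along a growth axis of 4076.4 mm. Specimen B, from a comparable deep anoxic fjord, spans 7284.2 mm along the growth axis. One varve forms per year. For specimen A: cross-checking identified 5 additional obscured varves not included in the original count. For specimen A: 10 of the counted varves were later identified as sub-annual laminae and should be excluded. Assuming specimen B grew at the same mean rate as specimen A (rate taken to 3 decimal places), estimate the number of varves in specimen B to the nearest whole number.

31533 varves

Specimen A: correcting the raw count gives 17634 − 10 + 5 = 17629 true varves.
A: 4076.4 mm over 17629 years gives 4076.4 / 17629 ≈ 0.231 mm/yr.
B spans 7284.2 / 0.231 = 31533.33 years ≈ 31533 varves.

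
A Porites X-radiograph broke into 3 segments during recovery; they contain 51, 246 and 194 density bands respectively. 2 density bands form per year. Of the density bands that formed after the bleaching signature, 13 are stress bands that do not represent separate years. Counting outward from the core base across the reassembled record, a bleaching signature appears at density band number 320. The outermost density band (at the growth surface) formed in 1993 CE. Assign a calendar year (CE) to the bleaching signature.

1914 CE

Total density bands = 51 + 246 + 194 = 491.
Between density band 320 and the growth surface there are 491 − 320 = 171 density bands.
Removing the 13 false density bands leaves 171 − 13 = 158 true density bands beyond the bleaching signature.
158 density bands at 2 per year is 158 / 2 = 79 years.
The density band at the growth surface is 1993 CE, so the bleaching signature dates to 1993 − 79 = 1914 CE.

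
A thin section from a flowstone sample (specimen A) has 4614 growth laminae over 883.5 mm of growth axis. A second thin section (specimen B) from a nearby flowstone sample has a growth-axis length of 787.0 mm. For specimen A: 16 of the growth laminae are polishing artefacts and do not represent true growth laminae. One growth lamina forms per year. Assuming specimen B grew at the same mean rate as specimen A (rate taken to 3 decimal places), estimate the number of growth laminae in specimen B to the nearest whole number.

Specimen A: true growth lamina count = 4614 − 16 = 4598.
A: 883.5 mm over 4598 years gives 883.5 / 4598 ≈ 0.192 mm per year.
B spans 787.0 / 0.192 = 4098.96 years ≈ 4099 growth laminae.

4099 growth laminae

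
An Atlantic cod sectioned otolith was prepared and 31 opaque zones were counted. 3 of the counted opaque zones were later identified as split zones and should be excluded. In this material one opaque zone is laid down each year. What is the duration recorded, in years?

After corrections the count is 31 − 3 = 28 opaque zones.
One opaque zone per year makes the duration 28 years.

28 yr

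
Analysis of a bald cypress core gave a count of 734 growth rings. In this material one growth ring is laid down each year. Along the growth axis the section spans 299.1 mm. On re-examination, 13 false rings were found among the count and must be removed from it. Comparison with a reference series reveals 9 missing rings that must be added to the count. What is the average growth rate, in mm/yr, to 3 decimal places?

0.410 mm/yr

Adjusted count: 734 − 13 + 9 = 730 growth rings.
299.1 mm over 730 years gives 299.1 / 730 ≈ 0.410 mm/yr.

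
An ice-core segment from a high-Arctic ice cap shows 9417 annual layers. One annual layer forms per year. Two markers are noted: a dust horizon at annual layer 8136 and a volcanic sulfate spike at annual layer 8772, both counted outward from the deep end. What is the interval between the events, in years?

The two markers are separated by 8772 − 8136 = 636 annual layers.
One annual layer per year makes the interval 636 years.

636 years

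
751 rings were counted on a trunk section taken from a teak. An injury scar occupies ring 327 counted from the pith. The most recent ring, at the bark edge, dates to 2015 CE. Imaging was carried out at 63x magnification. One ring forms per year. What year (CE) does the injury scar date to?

1591 CE

Between ring 327 and the bark edge there are 751 − 327 = 424 rings.
The ring at the bark edge is 2015 CE, so the injury scar dates to 2015 − 424 = 1591 CE.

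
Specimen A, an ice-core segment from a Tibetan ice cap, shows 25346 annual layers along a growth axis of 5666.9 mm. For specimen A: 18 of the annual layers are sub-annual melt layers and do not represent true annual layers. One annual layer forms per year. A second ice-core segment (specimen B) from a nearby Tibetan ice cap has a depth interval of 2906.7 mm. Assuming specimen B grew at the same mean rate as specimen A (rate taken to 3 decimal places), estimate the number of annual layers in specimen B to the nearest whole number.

Specimen A: after corrections the count is 25346 − 18 = 25328 annual layers.
A: Extension rate ≈ 5666.9 / 25328 = 0.224 mm per year.
For B, 2906.7 / 0.224 = 12976.34 years ≈ 12976 annual layers.

12976 annual layers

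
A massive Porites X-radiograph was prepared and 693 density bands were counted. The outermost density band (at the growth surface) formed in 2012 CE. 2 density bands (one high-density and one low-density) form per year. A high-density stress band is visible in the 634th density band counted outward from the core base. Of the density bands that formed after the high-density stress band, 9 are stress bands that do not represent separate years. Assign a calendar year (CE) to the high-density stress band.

1987 CE

Between density band 634 and the growth surface there are 693 − 634 = 59 density bands.
Removing the 9 false density bands leaves 59 − 9 = 50 true density bands beyond the high-density stress band.
Dividing by 2 density bands per year: 50 / 2 = 25 years.
The density band at the growth surface is 2012 CE, so the high-density stress band dates to 2012 − 25 = 1987 CE.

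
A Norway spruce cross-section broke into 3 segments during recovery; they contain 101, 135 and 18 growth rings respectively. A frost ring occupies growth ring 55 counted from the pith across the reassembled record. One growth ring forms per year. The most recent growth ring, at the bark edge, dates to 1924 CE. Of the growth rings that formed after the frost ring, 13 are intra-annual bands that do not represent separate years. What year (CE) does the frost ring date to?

Total growth rings = 101 + 135 + 18 = 254.
Between growth ring 55 and the bark edge there are 254 − 55 = 199 growth rings.
199 − 13 false = 186 true growth rings after the frost ring.
The growth ring at the bark edge is 1924 CE, so the frost ring dates to 1924 − 186 = 1738 CE.

1738 CE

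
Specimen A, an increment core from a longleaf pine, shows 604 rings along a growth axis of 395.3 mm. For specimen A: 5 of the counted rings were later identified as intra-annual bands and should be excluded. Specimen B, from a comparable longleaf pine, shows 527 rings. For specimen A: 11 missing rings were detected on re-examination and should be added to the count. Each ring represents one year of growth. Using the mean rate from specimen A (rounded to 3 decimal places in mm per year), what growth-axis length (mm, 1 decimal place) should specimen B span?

341.5 mm

Specimen A: adjusted count: 604 − 5 + 11 = 610 rings.
A: 395.3 mm over 610 years gives 395.3 / 610 ≈ 0.648 mm/yr.
B's length ≈ 0.648 × 527 = 341.5 mm.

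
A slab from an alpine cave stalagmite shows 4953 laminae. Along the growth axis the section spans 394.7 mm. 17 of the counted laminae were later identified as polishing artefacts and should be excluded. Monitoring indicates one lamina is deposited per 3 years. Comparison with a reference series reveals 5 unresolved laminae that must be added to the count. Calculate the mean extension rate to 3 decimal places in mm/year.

After corrections the count is 4953 − 17 + 5 = 4941 laminae.
4941 laminae at 3 years each span 4941 × 3 = 14823 years.
Mean rate = 394.7 mm / 14823 years ≈ 0.027 mm/year.

0.027 mm/year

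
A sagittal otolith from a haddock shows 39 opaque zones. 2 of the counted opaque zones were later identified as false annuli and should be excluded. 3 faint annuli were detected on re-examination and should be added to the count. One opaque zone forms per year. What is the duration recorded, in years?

40 years

True opaque zone count = 39 − 2 + 3 = 40.
With a one-to-one opaque zone periodicity this is 40 years.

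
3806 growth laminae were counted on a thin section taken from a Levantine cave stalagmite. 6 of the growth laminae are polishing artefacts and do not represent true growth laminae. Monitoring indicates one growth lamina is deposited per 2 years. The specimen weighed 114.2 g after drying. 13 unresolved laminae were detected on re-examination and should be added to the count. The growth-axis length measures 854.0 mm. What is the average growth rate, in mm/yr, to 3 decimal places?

0.112 mm/yr

Adjusted count: 3806 − 6 + 13 = 3813 growth laminae.
3813 growth laminae at 2 years each span 3813 × 2 = 7626 years.
854.0 mm over 7626 years gives 854.0 / 7626 ≈ 0.112 mm/yr.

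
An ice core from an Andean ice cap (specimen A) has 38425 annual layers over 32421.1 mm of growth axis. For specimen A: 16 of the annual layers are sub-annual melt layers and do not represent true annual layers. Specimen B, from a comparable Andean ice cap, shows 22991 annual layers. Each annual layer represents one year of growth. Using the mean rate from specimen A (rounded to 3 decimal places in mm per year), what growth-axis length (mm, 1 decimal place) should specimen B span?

Specimen A: true annual layer count = 38425 − 16 = 38409.
A: 32421.1 mm over 38409 years gives 32421.1 / 38409 ≈ 0.844 mm per year.
For B, 0.844 mm/year × 22991 years = 19404.4 mm.

19404.4 mm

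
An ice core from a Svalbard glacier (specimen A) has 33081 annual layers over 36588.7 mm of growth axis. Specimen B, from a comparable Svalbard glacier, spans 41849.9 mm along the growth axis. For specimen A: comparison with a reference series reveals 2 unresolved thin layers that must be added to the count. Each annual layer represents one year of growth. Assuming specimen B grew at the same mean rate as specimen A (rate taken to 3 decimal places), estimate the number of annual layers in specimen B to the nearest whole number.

37839 annual layers

Specimen A: adjusted count: 33081 + 2 = 33083 annual layers.
A: Mean rate = 36588.7 mm / 33083 years ≈ 1.106 mm/yr.
B spans 41849.9 / 1.106 = 37838.97 years ≈ 37839 annual layers.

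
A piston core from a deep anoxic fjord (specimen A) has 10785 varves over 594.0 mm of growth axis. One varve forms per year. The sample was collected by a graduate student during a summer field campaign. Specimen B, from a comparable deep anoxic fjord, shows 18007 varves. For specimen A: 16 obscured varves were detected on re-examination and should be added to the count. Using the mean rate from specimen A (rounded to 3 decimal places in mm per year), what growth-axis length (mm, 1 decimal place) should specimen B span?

990.4 mm

Specimen A: after corrections the count is 10785 + 16 = 10801 varves.
A: 594.0 mm over 10801 years gives 594.0 / 10801 ≈ 0.055 mm per year.
For B, 0.055 mm/year × 18007 years = 990.4 mm.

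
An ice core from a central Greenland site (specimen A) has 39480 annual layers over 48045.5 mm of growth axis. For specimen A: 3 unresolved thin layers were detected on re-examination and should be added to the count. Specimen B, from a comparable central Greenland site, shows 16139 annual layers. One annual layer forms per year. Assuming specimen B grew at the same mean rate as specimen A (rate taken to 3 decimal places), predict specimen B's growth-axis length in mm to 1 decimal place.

Specimen A: after corrections the count is 39480 + 3 = 39483 annual layers.
A: Mean rate = 48045.5 mm / 39483 years ≈ 1.217 mm/year.
Length of B = 1.217 × 16139 = 19641.2 mm.

19641.2 mm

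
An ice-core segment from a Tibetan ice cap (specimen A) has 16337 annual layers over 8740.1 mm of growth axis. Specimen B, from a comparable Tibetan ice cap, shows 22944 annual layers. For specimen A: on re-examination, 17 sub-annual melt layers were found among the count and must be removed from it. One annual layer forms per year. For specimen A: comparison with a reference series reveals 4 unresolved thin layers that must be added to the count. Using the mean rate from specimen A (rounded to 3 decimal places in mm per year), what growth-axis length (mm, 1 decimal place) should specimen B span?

12275.0 mm

Specimen A: after corrections the count is 16337 − 17 + 4 = 16324 annual layers.
A: Mean rate = 8740.1 mm / 16324 years ≈ 0.535 mm per year.
B's length ≈ 0.535 × 22944 = 12275.0 mm.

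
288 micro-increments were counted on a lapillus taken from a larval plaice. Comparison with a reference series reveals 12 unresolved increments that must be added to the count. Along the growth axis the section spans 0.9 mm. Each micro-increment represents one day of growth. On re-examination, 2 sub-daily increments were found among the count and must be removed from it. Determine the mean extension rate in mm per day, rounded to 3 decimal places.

After corrections the count is 288 − 2 + 12 = 298 micro-increments.
Extension rate ≈ 0.9 / 298 = 0.003 mm per day.

0.003 mm per day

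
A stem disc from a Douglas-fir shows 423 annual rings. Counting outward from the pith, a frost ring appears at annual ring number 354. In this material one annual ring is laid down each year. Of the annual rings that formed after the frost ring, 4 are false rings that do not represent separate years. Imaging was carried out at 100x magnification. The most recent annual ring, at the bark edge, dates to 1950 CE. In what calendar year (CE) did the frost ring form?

1885 CE

The frost ring sits at annual ring 354 from the pith, so 423 − 354 = 69 annual rings formed after it.
69 − 4 false = 65 true annual rings after the frost ring.
The annual ring at the bark edge is 1950 CE, so the frost ring dates to 1950 − 65 = 1885 CE.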